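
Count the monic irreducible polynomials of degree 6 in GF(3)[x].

116

The number of monic irreducibles of degree 6 over GF(3) is (1/6)·Σ_{d∣6} μ(6/d) 3^d.
Divisors of 6: 1, 2, 3, 6; μ(6/d) for each: 1, -1, -1, 1.
Σ = 3^1 − 3^2 − 3^3 + 3^6 = 696.
N = 696/6 = 116.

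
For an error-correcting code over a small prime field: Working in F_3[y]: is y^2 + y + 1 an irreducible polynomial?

Write g(y) = y^2 + y + 1.
Check for roots in F_3: g(0) = 1; g(1) = 0 → root; g(2) = 1.
g(1) = 0, so (y − 1) divides g(y); g is reducible.

No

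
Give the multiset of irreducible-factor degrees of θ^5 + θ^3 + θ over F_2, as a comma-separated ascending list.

1, 2, 2

Write h(θ) = θ^5 + θ^3 + θ.
Roots in F_2: h(0) = 0 → root; h(1) = 1.
Linear factors from roots: (θ).
Complete factorization: h(θ) = (θ)·(θ^2 + θ + 1)^2.
Factor degrees with multiplicity: 1 + 2 + 2 = 5.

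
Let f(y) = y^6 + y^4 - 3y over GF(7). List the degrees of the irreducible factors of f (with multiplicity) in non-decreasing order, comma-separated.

1, 1, 2, 2

Linear factors from roots: (y), (y + 3).
Complete factorization: f(y) = (y)·(y + 3)·(y^2 + y - 1)·(y^2 + 3y + 1).
Factor degrees with multiplicity: 1 + 1 + 2 + 2 = 6.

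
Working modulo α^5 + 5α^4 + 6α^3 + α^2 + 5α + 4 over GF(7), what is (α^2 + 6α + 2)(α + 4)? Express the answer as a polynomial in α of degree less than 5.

Multiply in GF(7)[α]: (α^2 + 6α + 2)·(α + 4) = α^3 + 3α^2 + 5α + 1.
Reduced: α^3 + 3α^2 + 5α + 1.

α^3 + 3α^2 + 5α + 1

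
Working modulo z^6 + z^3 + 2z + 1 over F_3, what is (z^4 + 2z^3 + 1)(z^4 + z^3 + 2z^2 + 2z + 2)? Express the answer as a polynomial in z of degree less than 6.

Multiply in F_3[z]: (z^4 + 2z^3 + 1)·(z^4 + z^3 + 2z^2 + 2z + 2) = z^8 + z^6 + z^4 + 2z^3 + 2z^2 + 2z + 2.
Reduce using z^6 ≡ 2z^3 + z + 2 (mod z^6 + z^3 + 2z + 1).
Reduced: 2z^5 + z^4 + 2z^3 + z^2 + 1.

2z^5 + z^4 + 2z^3 + z^2 + 1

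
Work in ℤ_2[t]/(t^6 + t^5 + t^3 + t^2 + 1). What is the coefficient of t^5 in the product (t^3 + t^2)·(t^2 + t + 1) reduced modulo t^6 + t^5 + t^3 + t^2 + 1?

Multiply in ℤ_2[t]: (t^3 + t^2)·(t^2 + t + 1) = t^5 + t^2.
Reduced: t^5 + t^2.

1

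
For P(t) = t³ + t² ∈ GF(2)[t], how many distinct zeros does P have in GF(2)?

2

Evaluate at each of the 2 elements of GF(2):
P(0) = 0 → root; P(1) = 0 → root.
Roots: {0, 1}.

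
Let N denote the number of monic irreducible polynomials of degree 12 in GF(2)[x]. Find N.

The number of monic irreducibles of degree 12 over GF(2) is (1/12)·Σ_{d∣12} μ(12/d) 2^d.
Divisors of 12: 1, 2, 3, 4, 6, 12; μ(12/d) for each: 0, 1, 0, -1, -1, 1.
Σ = 2^2 − 2^4 − 2^6 + 2^12 = 4020.
N = 4020/12 = 335.

335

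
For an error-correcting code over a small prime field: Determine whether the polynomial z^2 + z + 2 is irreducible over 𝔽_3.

Yes

Write f(z) = z^2 + z + 2.
Check for roots in 𝔽_3: f(0) = 2; f(1) = 1; f(2) = 2.
No roots. A degree-2 polynomial over a field with no linear factor is irreducible.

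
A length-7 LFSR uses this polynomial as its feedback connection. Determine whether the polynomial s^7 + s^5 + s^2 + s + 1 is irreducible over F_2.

Write h(s) = s^7 + s^5 + s^2 + s + 1.
Check for roots in F_2: h(0) = 1; h(1) = 1.
No roots, so no linear factors.
Monic irreducibles of degree 2 over GF(2): s^2 + s + 1.
None of them divide h (all give nonzero remainder).
Monic irreducibles of degree 3 over GF(2): s^3 + s + 1, s^3 + s^2 + 1.
None of them divide h (all give nonzero remainder).
No irreducible factor of degree ≤ 3 exists, so h is irreducible over GF(2).

Yes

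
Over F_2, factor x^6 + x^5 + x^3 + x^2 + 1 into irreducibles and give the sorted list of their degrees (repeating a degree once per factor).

Write h(x) = x^6 + x^5 + x^3 + x^2 + 1.
Roots in F_2: h(0) = 1; h(1) = 1.
Complete factorization: h(x) = (x^6 + x^5 + x^3 + x^2 + 1).
Factor degrees with multiplicity: 6 = 6.

6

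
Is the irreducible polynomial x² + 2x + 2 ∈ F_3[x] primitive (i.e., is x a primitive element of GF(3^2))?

Yes

Write f(x) = x² + 2x + 2.
|GF(3^2)^×| = 3^2 − 1 = 8. Prime factorization: 8 = 2^3.
f is primitive ⇔ x has order 8 in GF(3)[x]/(f), i.e. x^(8/q) ≠ 1 for each prime q | 8.
x^(4) mod f = 2.
None equal 1, so x has full order 8; f is primitive.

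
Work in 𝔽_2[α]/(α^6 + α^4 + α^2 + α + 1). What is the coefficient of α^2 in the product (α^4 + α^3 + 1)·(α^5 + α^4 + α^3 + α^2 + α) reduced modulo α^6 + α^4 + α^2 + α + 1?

Multiply in 𝔽_2[α]: (α^4 + α^3 + 1)·(α^5 + α^4 + α^3 + α^2 + α) = α^9 + α^5 + α^3 + α^2 + α.
Reduce using α^6 ≡ α^4 + α^2 + α + 1 (mod α^6 + α^4 + α^2 + α + 1).
Reduced: α^5 + α^4 + α^3.

0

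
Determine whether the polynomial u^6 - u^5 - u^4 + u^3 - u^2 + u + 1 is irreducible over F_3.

Yes

Write g(u) = u^6 - u^5 - u^4 + u^3 - u^2 + u + 1.
Check for roots in F_3: g(0) = 1; g(1) = 1; g(2) = 2.
No roots, so no linear factors.
Monic irreducibles of degree 2 over GF(3): u^2 + 1, u^2 + u - 1, u^2 - u - 1.
None of them divide g (all give nonzero remainder).
Degree-3 irreducible divisors: test the 8 monic irreducibles of degree 3 over GF(3).
None of them divide g (all give nonzero remainder).
No irreducible factor of degree ≤ 3 exists, so g is irreducible over GF(3).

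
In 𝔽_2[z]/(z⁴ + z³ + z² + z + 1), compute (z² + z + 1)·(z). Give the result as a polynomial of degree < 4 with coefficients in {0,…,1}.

Multiply in 𝔽_2[z]: (z² + z + 1)·(z) = z³ + z² + z.
Reduced: z³ + z² + z.

z^3 + z^2 + z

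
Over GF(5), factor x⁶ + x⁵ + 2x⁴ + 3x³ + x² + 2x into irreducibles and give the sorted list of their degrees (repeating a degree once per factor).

Write h(x) = x⁶ + x⁵ + 2x⁴ + 3x³ + x² + 2x.
Roots in GF(5): h(0) = 0 → root; h(1) = 0 → root; h(2) = 0 → root; h(3) = 0 → root; h(4) = 3.
Linear factors from roots: (x), (x + 4), (x + 3), (x + 2).
Complete factorization: h(x) = (x)·(x + 2)·(x + 3)·(x + 4)·(x² + 2x + 3).
Factor degrees with multiplicity: 1 + 1 + 1 + 1 + 2 = 6.

1, 1, 1, 1, 2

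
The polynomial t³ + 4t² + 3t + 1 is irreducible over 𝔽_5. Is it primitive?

Write f(t) = t³ + 4t² + 3t + 1.
|GF(5^3)^×| = 5^3 − 1 = 124. Prime factorization: 124 = 2^2·31.
f is primitive ⇔ t has order 124 in GF(5)[t]/(f), i.e. t^(124/q) ≠ 1 for each prime q | 124.
t^(62) mod f = 1
t^(4) mod f = 3t² + t + 4.
Since t^(62) = 1, the order of t divides 62 < 124; not primitive.

No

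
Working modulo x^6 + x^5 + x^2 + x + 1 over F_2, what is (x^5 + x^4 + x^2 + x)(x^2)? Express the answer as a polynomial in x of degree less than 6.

Multiply in F_2[x]: (x^5 + x^4 + x^2 + x)·(x^2) = x^7 + x^6 + x^4 + x^3.
Reduce using x^6 ≡ x^5 + x^2 + x + 1 (mod x^6 + x^5 + x^2 + x + 1).
Reduced: x^4 + x^2 + x.

x^4 + x^2 + x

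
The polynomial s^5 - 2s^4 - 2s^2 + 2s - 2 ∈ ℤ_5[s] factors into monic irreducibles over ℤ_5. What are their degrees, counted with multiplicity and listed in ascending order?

5

Write g(s) = s^5 - 2s^4 - 2s^2 + 2s - 2.
Roots in ℤ_5: g(0) = 3; g(1) = 2; g(2) = 4; g(3) = 2; g(4) = 1.
Complete factorization: g(s) = (s^5 - 2s^4 - 2s^2 + 2s - 2).
Factor degrees with multiplicity: 5 = 5.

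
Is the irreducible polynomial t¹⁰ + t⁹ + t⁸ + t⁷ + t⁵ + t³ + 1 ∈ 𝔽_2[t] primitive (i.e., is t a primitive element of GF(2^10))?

Write f(t) = t¹⁰ + t⁹ + t⁸ + t⁷ + t⁵ + t³ + 1.
|GF(2^10)^×| = 2^10 − 1 = 1023. Prime factorization: 1023 = 3·11·31.
f is primitive ⇔ t has order 1023 in GF(2)[t]/(f), i.e. t^(1023/q) ≠ 1 for each prime q | 1023.
t^(341) mod f = 1
t^(93) mod f = t⁹ + t⁷ + t⁶ + t⁴ + t².
t^(33) mod f = t⁷ + t⁵ + t² + t.
Since t^(341) = 1, the order of t divides 341 < 1023; not primitive.

No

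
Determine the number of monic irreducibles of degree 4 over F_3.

18

Gauss's count: N_{3}(4) = (1/4) Σ_{d|4} μ(4/d)·3^d.
Divisors of 4: 1, 2, 4; μ(4/d) for each: 0, -1, 1.
Σ = − 3^2 + 3^4 = 72.
N = 72/4 = 18.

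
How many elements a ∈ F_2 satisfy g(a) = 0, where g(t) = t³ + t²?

2

Evaluate at each of the 2 elements of F_2:
g(0) = 0 → root; g(1) = 0 → root.
Roots: {0, 1}.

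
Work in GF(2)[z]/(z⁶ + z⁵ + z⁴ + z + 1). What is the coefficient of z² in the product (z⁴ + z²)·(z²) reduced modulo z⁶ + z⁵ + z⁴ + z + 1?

Multiply in GF(2)[z]: (z⁴ + z²)·(z²) = z⁶ + z⁴.
Reduce using z⁶ ≡ z⁵ + z⁴ + z + 1 (mod z⁶ + z⁵ + z⁴ + z + 1).
Reduced: z⁵ + z + 1.

0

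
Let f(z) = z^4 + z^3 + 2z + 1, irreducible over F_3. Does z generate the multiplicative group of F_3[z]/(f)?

|GF(3^4)^×| = 3^4 − 1 = 80. Prime factorization: 80 = 2^4·5.
f is primitive ⇔ z has order 80 in GF(3)[z]/(f), i.e. z^(80/q) ≠ 1 for each prime q | 80.
z^(40) mod f = 1
z^(16) mod f = 2z^2 + z + 1.
Since z^(40) = 1, the order of z divides 40 < 80; not primitive.

No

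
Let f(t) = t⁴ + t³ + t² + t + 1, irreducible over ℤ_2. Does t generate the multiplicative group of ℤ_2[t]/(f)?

No

|GF(2^4)^×| = 2^4 − 1 = 15. Prime factorization: 15 = 3·5.
f is primitive ⇔ t has order 15 in GF(2)[t]/(f), i.e. t^(15/q) ≠ 1 for each prime q | 15.
t^(5) mod f = 1
t^(3) mod f = t³.
Since t^(5) = 1, the order of t divides 5 < 15; not primitive.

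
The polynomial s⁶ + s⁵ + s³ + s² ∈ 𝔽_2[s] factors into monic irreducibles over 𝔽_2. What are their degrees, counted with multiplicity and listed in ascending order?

Write f(s) = s⁶ + s⁵ + s³ + s².
Roots in 𝔽_2: f(0) = 0 → root; f(1) = 0 → root.
Linear factors from roots: (s), (s + 1).
Complete factorization: f(s) = (s)^2·(s + 1)^2·(s² + s + 1).
Factor degrees with multiplicity: 1 + 1 + 1 + 1 + 2 = 6.

1, 1, 1, 1, 2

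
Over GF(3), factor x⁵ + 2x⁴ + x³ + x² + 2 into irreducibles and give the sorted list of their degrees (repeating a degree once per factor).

1, 2, 2

Write h(x) = x⁵ + 2x⁴ + x³ + x² + 2.
Roots in GF(3): h(0) = 2; h(1) = 1; h(2) = 0 → root.
Linear factors from roots: (x + 1).
Complete factorization: h(x) = (x + 1)·(x² + 1)·(x² + x + 2).
Factor degrees with multiplicity: 1 + 2 + 2 = 5.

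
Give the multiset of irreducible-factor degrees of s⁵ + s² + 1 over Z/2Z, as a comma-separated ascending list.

5

Write g(s) = s⁵ + s² + 1.
Roots in Z/2Z: g(0) = 1; g(1) = 1.
Complete factorization: g(s) = (s⁵ + s² + 1).
Factor degrees with multiplicity: 5 = 5.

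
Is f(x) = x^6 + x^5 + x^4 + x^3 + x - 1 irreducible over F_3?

Check for roots in F_3: f(0) = 2; f(1) = 1; f(2) = 1.
No roots, so no linear factors.
Monic irreducibles of degree 2 over GF(3): x^2 + 1, x^2 + x - 1, x^2 - x - 1.
None of them divide f (all give nonzero remainder).
Degree-3 irreducible divisors: test the 8 monic irreducibles of degree 3 over GF(3).
None of them divide f (all give nonzero remainder).
No irreducible factor of degree ≤ 3 exists, so f is irreducible over GF(3).

Yes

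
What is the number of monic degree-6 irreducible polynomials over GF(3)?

116

By the necklace-counting formula, N_3(6) = (1/6) Σ_{d|6} μ(6/d)·3^d.
Divisors of 6: 1, 2, 3, 6; μ(6/d) for each: 1, -1, -1, 1.
Σ = 3^1 − 3^2 − 3^3 + 3^6 = 696.
N = 696/6 = 116.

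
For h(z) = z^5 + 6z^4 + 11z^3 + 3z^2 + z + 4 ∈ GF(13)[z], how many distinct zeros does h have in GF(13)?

5

Evaluate at each of the 13 elements of GF(13):
h(0) = 4; h(1) = 0 → root; h(2) = 0 → root; h(3) = 7; h(4) = 5; h(5) = 1; h(6) = 2; h(7) = 5; h(8) = 0 → root; h(9) = 12; h(10) = 0 → root; h(11) = 3; h(12) = 0 → root.
Roots: {1, 2, 8, 10, 12}.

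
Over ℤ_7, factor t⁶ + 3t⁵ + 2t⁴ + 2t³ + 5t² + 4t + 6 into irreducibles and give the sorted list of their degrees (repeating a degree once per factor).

1, 2, 3

Write f(t) = t⁶ + 3t⁵ + 2t⁴ + 2t³ + 5t² + 4t + 6.
Linear factors from roots: (t + 3).
Complete factorization: f(t) = (t + 3)·(t² + 5t + 3)·(t³ + 2t² + 3t + 3).
Factor degrees with multiplicity: 1 + 2 + 3 = 6.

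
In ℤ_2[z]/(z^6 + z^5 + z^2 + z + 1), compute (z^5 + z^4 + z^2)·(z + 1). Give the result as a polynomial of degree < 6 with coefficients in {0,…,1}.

z^5 + z^4 + z^3 + z + 1

Multiply in ℤ_2[z]: (z^5 + z^4 + z^2)·(z + 1) = z^6 + z^4 + z^3 + z^2.
Reduce using z^6 ≡ z^5 + z^2 + z + 1 (mod z^6 + z^5 + z^2 + z + 1).
Reduced: z^5 + z^4 + z^3 + z + 1.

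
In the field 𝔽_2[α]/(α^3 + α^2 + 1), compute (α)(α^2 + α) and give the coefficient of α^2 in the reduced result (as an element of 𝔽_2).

0

Multiply in 𝔽_2[α]: (α)·(α^2 + α) = α^3 + α^2.
Reduce using α^3 ≡ α^2 + 1 (mod α^3 + α^2 + 1).
Reduced: 1.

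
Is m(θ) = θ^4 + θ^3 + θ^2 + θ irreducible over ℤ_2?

Check for roots in ℤ_2: m(0) = 0 → root; m(1) = 0 → root.
m(0) = 0, so (θ) divides m(θ); m is reducible.

No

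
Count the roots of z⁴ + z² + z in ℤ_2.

Write g(z) = z⁴ + z² + z.
Evaluate at each of the 2 elements of ℤ_2:
g(0) = 0 → root; g(1) = 1.
Roots: {0}.

1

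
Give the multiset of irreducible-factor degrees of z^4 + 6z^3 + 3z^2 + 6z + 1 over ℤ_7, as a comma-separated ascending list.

Write h(z) = z^4 + 6z^3 + 3z^2 + 6z + 1.
Linear factors from roots: (z + 1).
Complete factorization: h(z) = (z + 1)^2·(z^2 + 4z + 1).
Factor degrees with multiplicity: 1 + 1 + 2 = 4.

1, 1, 2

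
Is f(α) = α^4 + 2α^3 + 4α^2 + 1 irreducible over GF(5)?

Check for roots in GF(5): f(0) = 1; f(1) = 3; f(2) = 4; f(3) = 2; f(4) = 4.
No roots, so no linear factors.
Degree-2 irreducible divisors: test the 10 monic irreducibles of degree 2 over GF(5).
None of them divide f (all give nonzero remainder).
No irreducible factor of degree ≤ 2 exists, so f is irreducible over GF(5).

Yes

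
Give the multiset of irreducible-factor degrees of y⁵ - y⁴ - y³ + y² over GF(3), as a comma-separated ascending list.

Write f(y) = y⁵ - y⁴ - y³ + y².
Roots in GF(3): f(0) = 0 → root; f(1) = 0 → root; f(2) = 0 → root.
Linear factors from roots: (y), (y - 1), (y + 1).
Complete factorization: f(y) = (y + 1)·(y)^2·(y - 1)^2.
Factor degrees with multiplicity: 1 + 1 + 1 + 1 + 1 = 5.

1, 1, 1, 1, 1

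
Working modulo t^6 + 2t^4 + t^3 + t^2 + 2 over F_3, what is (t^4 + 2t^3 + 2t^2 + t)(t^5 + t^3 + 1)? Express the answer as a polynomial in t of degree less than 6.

t^3 + 2t + 1

Multiply in F_3[t]: (t^4 + 2t^3 + 2t^2 + t)·(t^5 + t^3 + 1) = t^9 + 2t^8 + 2t^5 + 2t^4 + 2t^3 + 2t^2 + t.
Reduce using t^6 ≡ t^4 + 2t^3 + 2t^2 + 1 (mod t^6 + 2t^4 + t^3 + t^2 + 2).
Reduced: t^3 + 2t + 1.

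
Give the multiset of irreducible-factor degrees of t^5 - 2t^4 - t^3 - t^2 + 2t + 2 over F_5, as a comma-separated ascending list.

Write f(t) = t^5 - 2t^4 - t^3 - t^2 + 2t + 2.
Roots in F_5: f(0) = 2; f(1) = 1; f(2) = 4; f(3) = 3; f(4) = 2.
Complete factorization: f(t) = (t^5 - 2t^4 - t^3 - t^2 + 2t + 2).
Factor degrees with multiplicity: 5 = 5.

5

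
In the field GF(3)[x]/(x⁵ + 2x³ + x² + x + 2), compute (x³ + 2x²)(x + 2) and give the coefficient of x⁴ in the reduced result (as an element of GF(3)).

1

Multiply in GF(3)[x]: (x³ + 2x²)·(x + 2) = x⁴ + x³ + x².
Reduced: x⁴ + x³ + x².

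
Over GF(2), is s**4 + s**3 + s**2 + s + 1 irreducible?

Write m(s) = s**4 + s**3 + s**2 + s + 1.
Check for roots in GF(2): m(0) = 1; m(1) = 1.
No roots, so no linear factors.
Monic irreducibles of degree 2 over GF(2): s**2 + s + 1.
None of them divide m (all give nonzero remainder).
No irreducible factor of degree ≤ 2 exists, so m is irreducible over GF(2).

Yes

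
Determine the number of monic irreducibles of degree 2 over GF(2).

1

x^(2^2) − x is the product of all monic irreducibles of degree dividing 2; Möbius inversion gives N = (1/2) Σ μ(2/d)·2^d.
Divisors of 2: 1, 2; μ(2/d) for each: -1, 1.
Σ = − 2^1 + 2^2 = 2.
N = 2/2 = 1.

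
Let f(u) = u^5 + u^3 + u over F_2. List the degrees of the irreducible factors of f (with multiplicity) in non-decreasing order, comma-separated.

Roots in F_2: f(0) = 0 → root; f(1) = 1.
Linear factors from roots: (u).
Complete factorization: f(u) = (u)·(u^2 + u + 1)^2.
Factor degrees with multiplicity: 1 + 2 + 2 = 5.

1, 2, 2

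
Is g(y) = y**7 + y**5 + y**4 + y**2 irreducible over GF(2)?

Check for roots in GF(2): g(0) = 0 → root; g(1) = 0 → root.
g(0) = 0, so (y) divides g(y); g is reducible.

No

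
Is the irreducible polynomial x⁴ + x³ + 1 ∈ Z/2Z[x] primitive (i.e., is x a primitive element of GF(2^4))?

Write f(x) = x⁴ + x³ + 1.
|GF(2^4)^×| = 2^4 − 1 = 15. Prime factorization: 15 = 3·5.
f is primitive ⇔ x has order 15 in GF(2)[x]/(f), i.e. x^(15/q) ≠ 1 for each prime q | 15.
x^(5) mod f = x³ + x + 1.
x^(3) mod f = x³.
None equal 1, so x has full order 15; f is primitive.

Yes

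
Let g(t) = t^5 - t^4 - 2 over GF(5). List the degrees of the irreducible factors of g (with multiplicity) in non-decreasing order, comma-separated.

Roots in GF(5): g(0) = 3; g(1) = 3; g(2) = 4; g(3) = 0 → root; g(4) = 1.
Linear factors from roots: (t + 2).
Complete factorization: g(t) = (t + 2)·(t^4 + 2t^3 + t^2 - 2t - 1).
Factor degrees with multiplicity: 1 + 4 = 5.

1, 4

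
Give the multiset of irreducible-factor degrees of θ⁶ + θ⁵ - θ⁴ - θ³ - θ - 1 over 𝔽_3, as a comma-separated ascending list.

1, 2, 3

Write f(θ) = θ⁶ + θ⁵ - θ⁴ - θ³ - θ - 1.
Roots in 𝔽_3: f(0) = 2; f(1) = 1; f(2) = 0 → root.
Linear factors from roots: (θ + 1).
Complete factorization: f(θ) = (θ + 1)·(θ² + θ - 1)·(θ³ - θ² + θ + 1).
Factor degrees with multiplicity: 1 + 2 + 3 = 6.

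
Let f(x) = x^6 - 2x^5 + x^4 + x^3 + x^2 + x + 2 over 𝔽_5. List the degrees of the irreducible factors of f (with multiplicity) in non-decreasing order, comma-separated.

1, 1, 1, 1, 2

Roots in 𝔽_5: f(0) = 2; f(1) = 0 → root; f(2) = 2; f(3) = 0 → root; f(4) = 0 → root.
Linear factors from roots: (x - 1), (x + 2), (x + 1).
Complete factorization: f(x) = (x + 1)·(x - 1)·(x + 2)^2·(x^2 - x + 2).
Factor degrees with multiplicity: 1 + 1 + 1 + 1 + 2 = 6.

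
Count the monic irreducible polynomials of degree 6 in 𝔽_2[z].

9

x^(2^6) − x is the product of all monic irreducibles of degree dividing 6; Möbius inversion gives N = (1/6) Σ μ(6/d)·2^d.
Divisors of 6: 1, 2, 3, 6; μ(6/d) for each: 1, -1, -1, 1.
Σ = 2^1 − 2^2 − 2^3 + 2^6 = 54.
N = 54/6 = 9.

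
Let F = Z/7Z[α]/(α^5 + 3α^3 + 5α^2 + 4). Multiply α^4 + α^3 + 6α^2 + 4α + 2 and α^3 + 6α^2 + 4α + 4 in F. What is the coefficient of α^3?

1

Multiply in Z/7Z[α]: (α^4 + α^3 + 6α^2 + 4α + 2)·(α^3 + 6α^2 + 4α + 4) = α^7 + 2α^5 + 6α^4 + 5α^3 + 3α^2 + 3α + 1.
Reduce using α^5 ≡ 4α^3 + 2α^2 + 3 (mod α^5 + 3α^3 + 5α^2 + 4).
Reduced: α^4 + α^3 + 4α^2 + 3α + 5.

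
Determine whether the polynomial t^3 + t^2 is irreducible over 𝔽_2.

No

Write f(t) = t^3 + t^2.
Check for roots in 𝔽_2: f(0) = 0 → root; f(1) = 0 → root.
f(0) = 0, so (t) divides f(t); f is reducible.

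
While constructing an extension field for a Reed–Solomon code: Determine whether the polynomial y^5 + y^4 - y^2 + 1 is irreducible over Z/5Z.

Write P(y) = y^5 + y^4 - y^2 + 1.
Check for roots in Z/5Z: P(0) = 1; P(1) = 2; P(2) = 0 → root; P(3) = 1; P(4) = 0 → root.
P(2) = 0, so (y − 2) divides P(y); P is reducible.

No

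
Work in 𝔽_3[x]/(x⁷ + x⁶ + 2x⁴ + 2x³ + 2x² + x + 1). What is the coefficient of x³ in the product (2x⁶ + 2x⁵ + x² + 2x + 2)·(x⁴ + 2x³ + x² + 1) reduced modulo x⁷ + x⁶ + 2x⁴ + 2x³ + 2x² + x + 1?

Multiply in 𝔽_3[x]: (2x⁶ + 2x⁵ + x² + 2x + 2)·(x⁴ + 2x³ + x² + 1) = 2x¹⁰ + 2x⁷ + x⁴ + 2x + 2.
Reduce using x⁷ ≡ 2x⁶ + x⁴ + x³ + x² + 2x + 2 (mod x⁷ + x⁶ + 2x⁴ + 2x³ + 2x² + x + 1).
Reduced: x⁶ + 2x⁵ + x⁴ + x³ + 2x² + x.

1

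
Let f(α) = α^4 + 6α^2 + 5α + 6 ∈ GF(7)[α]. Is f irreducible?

Check for roots in GF(7): f(0) = 6; f(1) = 4; f(2) = 0 → root; f(3) = 2; f(4) = 0 → root; f(5) = 1; f(6) = 1.
f(2) = 0, so (α − 2) divides f(α); f is reducible.

No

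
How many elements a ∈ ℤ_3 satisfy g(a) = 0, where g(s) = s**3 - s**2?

Evaluate at each of the 3 elements of ℤ_3:
g(0) = 0 → root; g(1) = 0 → root; g(2) = 1.
Roots: {0, 1}.

2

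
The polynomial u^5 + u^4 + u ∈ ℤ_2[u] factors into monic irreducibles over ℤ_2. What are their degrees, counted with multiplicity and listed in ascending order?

Write h(u) = u^5 + u^4 + u.
Roots in ℤ_2: h(0) = 0 → root; h(1) = 1.
Linear factors from roots: (u).
Complete factorization: h(u) = (u)·(u^4 + u^3 + 1).
Factor degrees with multiplicity: 1 + 4 = 5.

1, 4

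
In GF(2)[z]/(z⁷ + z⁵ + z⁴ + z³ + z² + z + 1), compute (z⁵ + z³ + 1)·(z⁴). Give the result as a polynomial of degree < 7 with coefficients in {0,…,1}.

Multiply in GF(2)[z]: (z⁵ + z³ + 1)·(z⁴) = z⁹ + z⁷ + z⁴.
Reduce using z⁷ ≡ z⁵ + z⁴ + z³ + z² + z + 1 (mod z⁷ + z⁵ + z⁴ + z³ + z² + z + 1).
Reduced: z⁶ + z⁵ + z³ + z².

z^6 + z^5 + z^3 + z^2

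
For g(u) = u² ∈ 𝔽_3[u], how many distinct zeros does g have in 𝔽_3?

Evaluate at each of the 3 elements of 𝔽_3:
g(0) = 0 → root; g(1) = 1; g(2) = 1.
Roots: {0}.

1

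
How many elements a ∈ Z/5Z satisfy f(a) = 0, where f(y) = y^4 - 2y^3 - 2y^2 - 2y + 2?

3

Evaluate at each of the 5 elements of Z/5Z:
f(0) = 2; f(1) = 2; f(2) = 0 → root; f(3) = 0 → root; f(4) = 0 → root.
Roots: {2, 3, 4}.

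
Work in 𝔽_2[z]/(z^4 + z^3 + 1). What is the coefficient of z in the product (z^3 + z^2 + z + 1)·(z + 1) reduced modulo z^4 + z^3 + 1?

Multiply in 𝔽_2[z]: (z^3 + z^2 + z + 1)·(z + 1) = z^4 + 1.
Reduce using z^4 ≡ z^3 + 1 (mod z^4 + z^3 + 1).
Reduced: z^3.

0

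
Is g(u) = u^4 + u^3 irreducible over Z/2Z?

No

Check for roots in Z/2Z: g(0) = 0 → root; g(1) = 0 → root.
g(0) = 0, so (u) divides g(u); g is reducible.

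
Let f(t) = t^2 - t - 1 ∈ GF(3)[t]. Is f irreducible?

Check for roots in GF(3): f(0) = 2; f(1) = 2; f(2) = 1.
No roots. A degree-2 polynomial over a field with no linear factor is irreducible.

Yes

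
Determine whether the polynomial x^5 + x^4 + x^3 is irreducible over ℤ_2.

No

Write h(x) = x^5 + x^4 + x^3.
Check for roots in ℤ_2: h(0) = 0 → root; h(1) = 1.
h(0) = 0, so (x) divides h(x); h is reducible.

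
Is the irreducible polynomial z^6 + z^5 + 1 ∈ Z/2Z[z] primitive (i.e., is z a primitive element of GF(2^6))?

Yes

Write f(z) = z^6 + z^5 + 1.
|GF(2^6)^×| = 2^6 − 1 = 63. Prime factorization: 63 = 3^2·7.
f is primitive ⇔ z has order 63 in GF(2)[z]/(f), i.e. z^(63/q) ≠ 1 for each prime q | 63.
z^(21) mod f = z^5 + z^4 + z^3 + 1.
z^(9) mod f = z^5 + z^3 + z^2 + z + 1.
None equal 1, so z has full order 63; f is primitive.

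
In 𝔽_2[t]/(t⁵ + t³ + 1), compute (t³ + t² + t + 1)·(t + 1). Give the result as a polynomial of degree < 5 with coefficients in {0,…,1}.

Multiply in 𝔽_2[t]: (t³ + t² + t + 1)·(t + 1) = t⁴ + 1.
Reduced: t⁴ + 1.

t^4 + 1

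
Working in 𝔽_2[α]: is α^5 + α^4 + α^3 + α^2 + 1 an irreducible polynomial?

Write f(α) = α^5 + α^4 + α^3 + α^2 + 1.
Check for roots in 𝔽_2: f(0) = 1; f(1) = 1.
No roots, so no linear factors.
Monic irreducibles of degree 2 over GF(2): α^2 + α + 1.
None of them divide f (all give nonzero remainder).
No irreducible factor of degree ≤ 2 exists, so f is irreducible over GF(2).

Yes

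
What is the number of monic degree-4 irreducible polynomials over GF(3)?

18

Gauss's count: N_{3}(4) = (1/4) Σ_{d|4} μ(4/d)·3^d.
Divisors of 4: 1, 2, 4; μ(4/d) for each: 0, -1, 1.
Σ = − 3^2 + 3^4 = 72.
N = 72/4 = 18.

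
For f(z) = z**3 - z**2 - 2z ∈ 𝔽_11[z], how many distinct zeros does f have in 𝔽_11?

Evaluate at each of the 11 elements of 𝔽_11:
f(0) = 0 → root; f(1) = 9; f(2) = 0 → root; f(3) = 1; f(4) = 7; f(5) = 2; f(6) = 3; f(7) = 5; f(8) = 3; f(9) = 3; f(10) = 0 → root.
Roots: {0, 2, 10}.

3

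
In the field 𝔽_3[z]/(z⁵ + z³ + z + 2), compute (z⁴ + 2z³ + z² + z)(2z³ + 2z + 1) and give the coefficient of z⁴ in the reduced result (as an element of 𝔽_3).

0

Multiply in 𝔽_3[z]: (z⁴ + 2z³ + z² + z)·(2z³ + 2z + 1) = 2z⁷ + z⁶ + z⁵ + z⁴ + z³ + z.
Reduce using z⁵ ≡ 2z³ + 2z + 1 (mod z⁵ + z³ + z + 2).
Reduced: z² + 2.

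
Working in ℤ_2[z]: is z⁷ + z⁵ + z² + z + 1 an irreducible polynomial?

Yes

Write g(z) = z⁷ + z⁵ + z² + z + 1.
Check for roots in ℤ_2: g(0) = 1; g(1) = 1.
No roots, so no linear factors.
Monic irreducibles of degree 2 over GF(2): z² + z + 1.
None of them divide g (all give nonzero remainder).
Monic irreducibles of degree 3 over GF(2): z³ + z + 1, z³ + z² + 1.
None of them divide g (all give nonzero remainder).
No irreducible factor of degree ≤ 3 exists, so g is irreducible over GF(2).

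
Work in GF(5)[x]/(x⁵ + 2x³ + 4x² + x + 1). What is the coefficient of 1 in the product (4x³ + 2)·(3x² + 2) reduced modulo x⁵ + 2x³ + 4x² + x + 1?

Multiply in GF(5)[x]: (4x³ + 2)·(3x² + 2) = 2x⁵ + 3x³ + x² + 4.
Reduce using x⁵ ≡ 3x³ + x² + 4x + 4 (mod x⁵ + 2x³ + 4x² + x + 1).
Reduced: 4x³ + 3x² + 3x + 2.

2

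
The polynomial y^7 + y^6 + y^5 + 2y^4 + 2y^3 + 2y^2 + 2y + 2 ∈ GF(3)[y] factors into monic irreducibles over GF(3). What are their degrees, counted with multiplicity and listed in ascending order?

Write h(y) = y^7 + y^6 + y^5 + 2y^4 + 2y^3 + 2y^2 + 2y + 2.
Roots in GF(3): h(0) = 2; h(1) = 1; h(2) = 1.
Complete factorization: h(y) = (y^7 + y^6 + y^5 + 2y^4 + 2y^3 + 2y^2 + 2y + 2).
Factor degrees with multiplicity: 7 = 7.

7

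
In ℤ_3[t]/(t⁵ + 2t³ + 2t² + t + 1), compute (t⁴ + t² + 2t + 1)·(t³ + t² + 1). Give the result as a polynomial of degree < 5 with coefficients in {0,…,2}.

Multiply in ℤ_3[t]: (t⁴ + t² + 2t + 1)·(t³ + t² + 1) = t⁷ + t⁶ + t⁵ + t⁴ + 2t² + 2t + 1.
Reduce using t⁵ ≡ t³ + t² + 2t + 2 (mod t⁵ + 2t³ + 2t² + t + 1).
Reduced: 2t³ + 2t² + 2t + 2.

2t^3 + 2t^2 + 2t + 2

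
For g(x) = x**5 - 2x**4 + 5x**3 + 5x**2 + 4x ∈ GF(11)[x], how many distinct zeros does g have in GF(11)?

2

Evaluate at each of the 11 elements of GF(11):
g(0) = 0 → root; g(1) = 2; g(2) = 2; g(3) = 9; g(4) = 4; g(5) = 5; g(6) = 0 → root; g(7) = 1; g(8) = 10; g(9) = 7; g(10) = 4.
Roots: {0, 6}.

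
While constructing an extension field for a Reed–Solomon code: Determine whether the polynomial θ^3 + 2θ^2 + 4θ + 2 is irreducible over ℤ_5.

Write m(θ) = θ^3 + 2θ^2 + 4θ + 2.
Check for roots in ℤ_5: m(0) = 2; m(1) = 4; m(2) = 1; m(3) = 4; m(4) = 4.
No roots. A degree-3 polynomial over a field with no linear factor is irreducible.

Yes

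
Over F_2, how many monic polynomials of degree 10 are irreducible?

99

x^(2^10) − x is the product of all monic irreducibles of degree dividing 10; Möbius inversion gives N = (1/10) Σ μ(10/d)·2^d.
Divisors of 10: 1, 2, 5, 10; μ(10/d) for each: 1, -1, -1, 1.
Σ = 2^1 − 2^2 − 2^5 + 2^10 = 990.
N = 990/10 = 99.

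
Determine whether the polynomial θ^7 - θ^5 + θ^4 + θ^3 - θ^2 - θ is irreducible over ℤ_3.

Write f(θ) = θ^7 - θ^5 + θ^4 + θ^3 - θ^2 - θ.
Check for roots in ℤ_3: f(0) = 0 → root; f(1) = 0 → root; f(2) = 0 → root.
f(0) = 0, so (θ) divides f(θ); f is reducible.

No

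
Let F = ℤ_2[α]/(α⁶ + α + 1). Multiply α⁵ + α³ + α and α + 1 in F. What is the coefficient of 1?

Multiply in ℤ_2[α]: (α⁵ + α³ + α)·(α + 1) = α⁶ + α⁵ + α⁴ + α³ + α² + α.
Reduce using α⁶ ≡ α + 1 (mod α⁶ + α + 1).
Reduced: α⁵ + α⁴ + α³ + α² + 1.

1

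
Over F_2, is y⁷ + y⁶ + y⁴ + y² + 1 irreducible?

Write h(y) = y⁷ + y⁶ + y⁴ + y² + 1.
Check for roots in F_2: h(0) = 1; h(1) = 1.
No roots, so no linear factors.
Monic irreducibles of degree 2 over GF(2): y² + y + 1.
None of them divide h (all give nonzero remainder).
Monic irreducibles of degree 3 over GF(2): y³ + y + 1, y³ + y² + 1.
None of them divide h (all give nonzero remainder).
No irreducible factor of degree ≤ 3 exists, so h is irreducible over GF(2).

Yes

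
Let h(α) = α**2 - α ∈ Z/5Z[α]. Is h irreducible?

Check for roots in Z/5Z: h(0) = 0 → root; h(1) = 0 → root; h(2) = 2; h(3) = 1; h(4) = 2.
h(0) = 0, so (α) divides h(α); h is reducible.

No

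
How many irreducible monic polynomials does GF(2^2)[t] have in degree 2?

6

The number of monic irreducibles of degree 2 over GF(4) is (1/2)·Σ_{d∣2} μ(2/d) 4^d.
Divisors of 2: 1, 2; μ(2/d) for each: -1, 1.
Σ = − 4^1 + 4^2 = 12.
N = 12/2 = 6.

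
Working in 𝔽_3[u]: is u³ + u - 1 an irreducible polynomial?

No

Write f(u) = u³ + u - 1.
Check for roots in 𝔽_3: f(0) = 2; f(1) = 1; f(2) = 0 → root.
f(2) = 0, so (u − 2) divides f(u); f is reducible.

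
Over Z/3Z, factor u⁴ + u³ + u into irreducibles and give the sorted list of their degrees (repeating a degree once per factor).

Write f(u) = u⁴ + u³ + u.
Roots in Z/3Z: f(0) = 0 → root; f(1) = 0 → root; f(2) = 2.
Linear factors from roots: (u), (u + 2).
Complete factorization: f(u) = (u)·(u + 2)·(u² + 2u + 2).
Factor degrees with multiplicity: 1 + 1 + 2 = 4.

1, 1, 2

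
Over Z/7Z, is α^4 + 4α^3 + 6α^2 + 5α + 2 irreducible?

Write g(α) = α^4 + 4α^3 + 6α^2 + 5α + 2.
Check for roots in Z/7Z: g(0) = 2; g(1) = 4; g(2) = 0 → root; g(3) = 1; g(4) = 0 → root; g(5) = 0 → root; g(6) = 0 → root.
g(2) = 0, so (α − 2) divides g(α); g is reducible.

No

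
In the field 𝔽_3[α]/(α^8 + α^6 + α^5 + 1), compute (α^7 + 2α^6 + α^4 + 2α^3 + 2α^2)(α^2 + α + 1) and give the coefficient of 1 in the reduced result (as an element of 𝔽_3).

Multiply in 𝔽_3[α]: (α^7 + 2α^6 + α^4 + 2α^3 + 2α^2)·(α^2 + α + 1) = α^9 + 2α^4 + α^3 + 2α^2.
Reduce using α^8 ≡ 2α^6 + 2α^5 + 2 (mod α^8 + α^6 + α^5 + 1).
Reduced: 2α^7 + 2α^6 + 2α^4 + α^3 + 2α^2 + 2α.

0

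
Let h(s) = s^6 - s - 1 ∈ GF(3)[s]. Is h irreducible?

Yes

Check for roots in GF(3): h(0) = 2; h(1) = 2; h(2) = 1.
No roots, so no linear factors.
Monic irreducibles of degree 2 over GF(3): s^2 + 1, s^2 + s - 1, s^2 - s - 1.
None of them divide h (all give nonzero remainder).
Degree-3 irreducible divisors: test the 8 monic irreducibles of degree 3 over GF(3).
None of them divide h (all give nonzero remainder).
No irreducible factor of degree ≤ 3 exists, so h is irreducible over GF(3).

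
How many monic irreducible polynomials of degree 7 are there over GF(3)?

312

x^(3^7) − x is the product of all monic irreducibles of degree dividing 7; Möbius inversion gives N = (1/7) Σ μ(7/d)·3^d.
Divisors of 7: 1, 7; μ(7/d) for each: -1, 1.
Σ = − 3^1 + 3^7 = 2184.
N = 2184/7 = 312.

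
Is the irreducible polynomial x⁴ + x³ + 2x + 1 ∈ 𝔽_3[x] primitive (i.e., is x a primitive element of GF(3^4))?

Write f(x) = x⁴ + x³ + 2x + 1.
|GF(3^4)^×| = 3^4 − 1 = 80. Prime factorization: 80 = 2^4·5.
f is primitive ⇔ x has order 80 in GF(3)[x]/(f), i.e. x^(80/q) ≠ 1 for each prime q | 80.
x^(40) mod f = 1
x^(16) mod f = 2x² + x + 1.
Since x^(40) = 1, the order of x divides 40 < 80; not primitive.

No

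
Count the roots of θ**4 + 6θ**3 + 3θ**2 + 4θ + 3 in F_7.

Write g(θ) = θ**4 + 6θ**3 + 3θ**2 + 4θ + 3.
Evaluate at each of the 7 elements of F_7:
g(0) = 3; g(1) = 3; g(2) = 3; g(3) = 5; g(4) = 0 → root; g(5) = 3; g(6) = 4.
Roots: {4}.

1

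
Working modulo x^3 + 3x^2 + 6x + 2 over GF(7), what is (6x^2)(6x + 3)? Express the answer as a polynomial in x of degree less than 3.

Multiply in GF(7)[x]: (6x^2)·(6x + 3) = x^3 + 4x^2.
Reduce using x^3 ≡ 4x^2 + x + 5 (mod x^3 + 3x^2 + 6x + 2).
Reduced: x^2 + x + 5.

x^2 + x + 5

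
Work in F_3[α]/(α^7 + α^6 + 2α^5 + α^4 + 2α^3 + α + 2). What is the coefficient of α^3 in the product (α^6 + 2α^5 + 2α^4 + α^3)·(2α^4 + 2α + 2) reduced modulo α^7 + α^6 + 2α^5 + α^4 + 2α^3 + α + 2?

Multiply in F_3[α]: (α^6 + 2α^5 + 2α^4 + α^3)·(2α^4 + 2α + 2) = 2α^10 + α^9 + α^8 + α^7 + 2α^5 + 2α^3.
Reduce using α^7 ≡ 2α^6 + α^5 + 2α^4 + α^3 + 2α + 1 (mod α^7 + α^6 + 2α^5 + α^4 + 2α^3 + α + 2).
Reduced: α^6 + 2α^4 + 2α^3 + α^2 + α.

2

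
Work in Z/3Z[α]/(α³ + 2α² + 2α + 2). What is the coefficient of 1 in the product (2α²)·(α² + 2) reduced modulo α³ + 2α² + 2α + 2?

2

Multiply in Z/3Z[α]: (2α²)·(α² + 2) = 2α⁴ + α².
Reduce using α³ ≡ α² + α + 1 (mod α³ + 2α² + 2α + 2).
Reduced: 2α² + α + 2.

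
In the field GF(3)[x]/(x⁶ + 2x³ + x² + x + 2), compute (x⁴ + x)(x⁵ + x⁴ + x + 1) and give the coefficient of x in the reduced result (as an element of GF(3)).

Multiply in GF(3)[x]: (x⁴ + x)·(x⁵ + x⁴ + x + 1) = x⁹ + x⁸ + x⁶ + 2x⁵ + x⁴ + x² + x.
Reduce using x⁶ ≡ x³ + 2x² + 2x + 1 (mod x⁶ + 2x³ + x² + x + 2).
Reduced: 2x⁵ + 2x⁴ + 2x³ + 2x + 2.

2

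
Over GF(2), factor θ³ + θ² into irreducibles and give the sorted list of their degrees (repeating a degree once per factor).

Write h(θ) = θ³ + θ².
Roots in GF(2): h(0) = 0 → root; h(1) = 0 → root.
Linear factors from roots: (θ), (θ + 1).
Complete factorization: h(θ) = (θ + 1)·(θ)^2.
Factor degrees with multiplicity: 1 + 1 + 1 = 3.

1, 1, 1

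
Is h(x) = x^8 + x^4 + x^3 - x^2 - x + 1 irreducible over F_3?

Check for roots in F_3: h(0) = 1; h(1) = 2; h(2) = 2.
No roots, so no linear factors.
Monic irreducibles of degree 2 over GF(3): x^2 + 1, x^2 + x - 1, x^2 - x - 1.
None of them divide h (all give nonzero remainder).
Degree-3 irreducible divisors: test the 8 monic irreducibles of degree 3 over GF(3).
None of them divide h (all give nonzero remainder).
Degree-4 irreducible divisors: test the 18 monic irreducibles of degree 4 over GF(3).
None of them divide h (all give nonzero remainder).
No irreducible factor of degree ≤ 4 exists, so h is irreducible over GF(3).

Yes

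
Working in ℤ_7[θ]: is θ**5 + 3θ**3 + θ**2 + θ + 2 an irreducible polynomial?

Yes

Write m(θ) = θ**5 + 3θ**3 + θ**2 + θ + 2.
Check for roots in ℤ_7: m(0) = 2; m(1) = 1; m(2) = 1; m(3) = 2; m(4) = 6; m(5) = 4; m(6) = 5.
No roots, so no linear factors.
Degree-2 irreducible divisors: test the 21 monic irreducibles of degree 2 over GF(7).
None of them divide m (all give nonzero remainder).
No irreducible factor of degree ≤ 2 exists, so m is irreducible over GF(7).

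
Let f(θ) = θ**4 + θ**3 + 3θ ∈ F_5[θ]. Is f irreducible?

No

Check for roots in F_5: f(0) = 0 → root; f(1) = 0 → root; f(2) = 0 → root; f(3) = 2; f(4) = 2.
f(0) = 0, so (θ) divides f(θ); f is reducible.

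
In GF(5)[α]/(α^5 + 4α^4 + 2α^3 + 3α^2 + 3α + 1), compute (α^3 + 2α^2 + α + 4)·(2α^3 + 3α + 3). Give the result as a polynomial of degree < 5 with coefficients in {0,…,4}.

2α^4 + 4α^3 + 1

Multiply in GF(5)[α]: (α^3 + 2α^2 + α + 4)·(2α^3 + 3α + 3) = 2α^6 + 4α^5 + 2α^3 + 4α^2 + 2.
Reduce using α^5 ≡ α^4 + 3α^3 + 2α^2 + 2α + 4 (mod α^5 + 4α^4 + 2α^3 + 3α^2 + 3α + 1).
Reduced: 2α^4 + 4α^3 + 1.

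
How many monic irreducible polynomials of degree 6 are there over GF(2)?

9

By the necklace-counting formula, N_2(6) = (1/6) Σ_{d|6} μ(6/d)·2^d.
Divisors of 6: 1, 2, 3, 6; μ(6/d) for each: 1, -1, -1, 1.
Σ = 2^1 − 2^2 − 2^3 + 2^6 = 54.
N = 54/6 = 9.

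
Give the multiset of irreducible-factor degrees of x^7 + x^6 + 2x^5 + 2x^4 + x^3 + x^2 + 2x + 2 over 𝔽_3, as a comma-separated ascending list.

Write g(x) = x^7 + x^6 + 2x^5 + 2x^4 + x^3 + x^2 + 2x + 2.
Roots in 𝔽_3: g(0) = 2; g(1) = 0 → root; g(2) = 0 → root.
Linear factors from roots: (x + 2), (x + 1).
Complete factorization: g(x) = (x + 2)·(x + 1)^2·(x^2 + x + 2)·(x^2 + 2x + 2).
Factor degrees with multiplicity: 1 + 1 + 1 + 2 + 2 = 7.

1, 1, 1, 2, 2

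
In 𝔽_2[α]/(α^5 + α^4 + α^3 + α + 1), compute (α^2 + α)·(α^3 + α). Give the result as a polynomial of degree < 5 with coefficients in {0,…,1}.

Multiply in 𝔽_2[α]: (α^2 + α)·(α^3 + α) = α^5 + α^4 + α^3 + α^2.
Reduce using α^5 ≡ α^4 + α^3 + α + 1 (mod α^5 + α^4 + α^3 + α + 1).
Reduced: α^2 + α + 1.

α^2 + α + 1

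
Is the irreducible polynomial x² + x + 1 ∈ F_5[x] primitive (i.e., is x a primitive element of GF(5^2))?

No

Write f(x) = x² + x + 1.
|GF(5^2)^×| = 5^2 − 1 = 24. Prime factorization: 24 = 2^3·3.
f is primitive ⇔ x has order 24 in GF(5)[x]/(f), i.e. x^(24/q) ≠ 1 for each prime q | 24.
x^(12) mod f = 1
x^(8) mod f = 4x + 4.
Since x^(12) = 1, the order of x divides 12 < 24; not primitive.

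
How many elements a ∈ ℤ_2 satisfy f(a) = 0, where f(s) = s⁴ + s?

Evaluate at each of the 2 elements of ℤ_2:
f(0) = 0 → root; f(1) = 0 → root.
Roots: {0, 1}.

2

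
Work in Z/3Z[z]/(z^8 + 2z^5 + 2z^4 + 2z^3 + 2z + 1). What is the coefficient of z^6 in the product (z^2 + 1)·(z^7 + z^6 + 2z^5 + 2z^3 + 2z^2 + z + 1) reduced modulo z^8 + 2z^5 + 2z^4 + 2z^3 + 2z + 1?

Multiply in Z/3Z[z]: (z^2 + 1)·(z^7 + z^6 + 2z^5 + 2z^3 + 2z^2 + z + 1) = z^9 + z^8 + z^6 + z^5 + 2z^4 + z + 1.
Reduce using z^8 ≡ z^5 + z^4 + z^3 + z + 2 (mod z^8 + 2z^5 + 2z^4 + 2z^3 + 2z + 1).
Reduced: 2z^6 + z^4 + z^3 + z^2 + z.

2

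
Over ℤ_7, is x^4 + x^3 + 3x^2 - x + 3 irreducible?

No

Write P(x) = x^4 + x^3 + 3x^2 - x + 3.
Check for roots in ℤ_7: P(0) = 3; P(1) = 0 → root; P(2) = 2; P(3) = 2; P(4) = 3; P(5) = 4; P(6) = 0 → root.
P(1) = 0, so (x − 1) divides P(x); P is reducible.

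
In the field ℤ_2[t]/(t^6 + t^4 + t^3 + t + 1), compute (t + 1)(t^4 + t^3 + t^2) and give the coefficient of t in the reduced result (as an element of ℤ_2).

0

Multiply in ℤ_2[t]: (t + 1)·(t^4 + t^3 + t^2) = t^5 + t^2.
Reduced: t^5 + t^2.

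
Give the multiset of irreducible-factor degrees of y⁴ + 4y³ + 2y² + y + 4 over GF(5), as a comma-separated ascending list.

4

Write g(y) = y⁴ + 4y³ + 2y² + y + 4.
Roots in GF(5): g(0) = 4; g(1) = 2; g(2) = 2; g(3) = 4; g(4) = 2.
Complete factorization: g(y) = (y⁴ + 4y³ + 2y² + y + 4).
Factor degrees with multiplicity: 4 = 4.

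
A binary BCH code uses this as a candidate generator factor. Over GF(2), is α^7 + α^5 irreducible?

No

Write m(α) = α^7 + α^5.
Check for roots in GF(2): m(0) = 0 → root; m(1) = 0 → root.
m(0) = 0, so (α) divides m(α); m is reducible.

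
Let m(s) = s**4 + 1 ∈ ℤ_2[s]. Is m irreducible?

No

Check for roots in ℤ_2: m(0) = 1; m(1) = 0 → root.
m(1) = 0, so (s − 1) divides m(s); m is reducible.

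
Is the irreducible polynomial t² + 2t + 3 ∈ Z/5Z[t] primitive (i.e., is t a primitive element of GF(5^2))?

Yes

Write f(t) = t² + 2t + 3.
|GF(5^2)^×| = 5^2 − 1 = 24. Prime factorization: 24 = 2^3·3.
f is primitive ⇔ t has order 24 in GF(5)[t]/(f), i.e. t^(24/q) ≠ 1 for each prime q | 24.
t^(12) mod f = 4.
t^(8) mod f = 4t + 1.
None equal 1, so t has full order 24; f is primitive.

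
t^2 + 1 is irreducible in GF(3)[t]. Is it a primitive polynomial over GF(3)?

Write f(t) = t^2 + 1.
|GF(3^2)^×| = 3^2 − 1 = 8. Prime factorization: 8 = 2^3.
f is primitive ⇔ t has order 8 in GF(3)[t]/(f), i.e. t^(8/q) ≠ 1 for each prime q | 8.
t^(4) mod f = 1
Since t^(4) = 1, the order of t divides 4 < 8; not primitive.

No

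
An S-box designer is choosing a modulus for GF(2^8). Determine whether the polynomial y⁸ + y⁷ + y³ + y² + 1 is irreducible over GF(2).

Yes

Write m(y) = y⁸ + y⁷ + y³ + y² + 1.
Check for roots in GF(2): m(0) = 1; m(1) = 1.
No roots, so no linear factors.
Monic irreducibles of degree 2 over GF(2): y² + y + 1.
None of them divide m (all give nonzero remainder).
Monic irreducibles of degree 3 over GF(2): y³ + y + 1, y³ + y² + 1.
None of them divide m (all give nonzero remainder).
Monic irreducibles of degree 4 over GF(2): y⁴ + y + 1, y⁴ + y³ + 1, y⁴ + y³ + y² + y + 1.
None of them divide m (all give nonzero remainder).
No irreducible factor of degree ≤ 4 exists, so m is irreducible over GF(2).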